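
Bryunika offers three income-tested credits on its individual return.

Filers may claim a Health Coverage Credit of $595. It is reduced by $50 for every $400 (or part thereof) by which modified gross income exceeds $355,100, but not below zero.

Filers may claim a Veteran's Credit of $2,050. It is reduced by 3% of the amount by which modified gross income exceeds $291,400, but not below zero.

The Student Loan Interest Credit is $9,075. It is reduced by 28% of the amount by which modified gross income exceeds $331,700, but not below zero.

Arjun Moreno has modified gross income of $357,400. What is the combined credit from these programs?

$2,244

Health Coverage Credit: income exceeds $355,100 by $2,300, which is 6 full-or-partial $400 increments; reduction = 6 × $50 = $300, leaving $295.
Veteran's Credit: 3% of the $66,000 excess over $291,400 is $1,980; credit = $2,050 − $1,980 = $70.
Student Loan Interest Credit: 28% of the $25,700 excess over $331,700 is $7,196; credit = $9,075 − $7,196 = $1,879.
Total: $295 + $70 + $1,879 = $2,244.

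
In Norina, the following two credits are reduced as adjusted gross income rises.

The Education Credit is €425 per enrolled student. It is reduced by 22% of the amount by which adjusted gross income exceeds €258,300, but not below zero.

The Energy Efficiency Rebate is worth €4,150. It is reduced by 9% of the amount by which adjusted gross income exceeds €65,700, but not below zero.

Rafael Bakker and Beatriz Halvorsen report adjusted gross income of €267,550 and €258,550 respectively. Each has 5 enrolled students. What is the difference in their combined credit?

Rafael (€267,550): Education Credit: base = 5 × €425 = €2,125. 22% of the €9,250 excess over €258,300 is €2,035; credit = €2,125 − €2,035 = €90. Energy Efficiency Rebate: 9% of the €201,850 excess over €65,700 is €18,166.50 ≥ base, so the credit is €0. total €90 + €0 = €90
Beatriz (€258,550): Education Credit: base = 5 × €425 = €2,125. 22% of the €250 excess over €258,300 is €55; credit = €2,125 − €55 = €2,070. Energy Efficiency Rebate: 9% of the €192,850 excess over €65,700 is €17,356.50 ≥ base, so the credit is €0. total €2,070 + €0 = €2,070
Difference: |€90 − €2,070| = €1,980.

€1,980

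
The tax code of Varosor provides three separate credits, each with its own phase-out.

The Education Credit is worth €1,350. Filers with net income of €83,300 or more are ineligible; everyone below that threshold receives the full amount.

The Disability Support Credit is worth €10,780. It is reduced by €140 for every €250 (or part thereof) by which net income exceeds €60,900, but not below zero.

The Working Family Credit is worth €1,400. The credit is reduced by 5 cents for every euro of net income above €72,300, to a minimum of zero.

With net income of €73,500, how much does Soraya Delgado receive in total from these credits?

Education Credit: €73,500 is below the €83,300 cutoff, so the full €1,350 applies.
Disability Support Credit: income exceeds €60,900 by €12,600, which is 51 full-or-partial €250 increments; reduction = 51 × €140 = €7,140, leaving €3,640.
Working Family Credit: 5% of the €1,200 excess over €72,300 is €60; credit = €1,400 − €60 = €1,340.
Total: €1,350 + €3,640 + €1,340 = €6,330.

€6,330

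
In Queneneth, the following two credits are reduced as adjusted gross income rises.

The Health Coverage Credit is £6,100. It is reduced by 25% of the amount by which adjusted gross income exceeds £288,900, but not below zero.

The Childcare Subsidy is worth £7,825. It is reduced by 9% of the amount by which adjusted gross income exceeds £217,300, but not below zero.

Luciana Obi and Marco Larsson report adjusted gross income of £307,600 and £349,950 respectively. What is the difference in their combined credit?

Luciana (£307,600): Health Coverage Credit: 25% of the £18,700 excess over £288,900 is £4,675; credit = £6,100 − £4,675 = £1,425. Childcare Subsidy: 9% of the £90,300 excess over £217,300 is £8,127 ≥ base, so the credit is £0. total £1,425 + £0 = £1,425
Marco (£349,950): Health Coverage Credit: 25% of the £61,050 excess over £288,900 is £15,262.50 ≥ base, so the credit is £0. Childcare Subsidy: 9% of the £132,650 excess over £217,300 is £11,938.50 ≥ base, so the credit is £0. total £0 + £0 = £0
Difference: |£1,425 − £0| = £1,425.

£1,425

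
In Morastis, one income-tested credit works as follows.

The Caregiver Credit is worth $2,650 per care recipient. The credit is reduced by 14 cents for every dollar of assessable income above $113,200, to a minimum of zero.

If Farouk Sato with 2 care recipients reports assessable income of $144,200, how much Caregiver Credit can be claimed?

$960

Caregiver Credit: base = 2 × $2,650 = $5,300. 14% of the $31,000 excess over $113,200 is $4,340; credit = $5,300 − $4,340 = $960.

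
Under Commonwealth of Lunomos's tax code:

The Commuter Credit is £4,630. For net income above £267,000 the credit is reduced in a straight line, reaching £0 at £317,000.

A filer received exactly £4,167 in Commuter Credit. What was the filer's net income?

£4,167 is 4,167/4,630 of the full £4,630, so 463/4,630 of the £50,000 range has been used: income = £267,000 + £50,000 × 463/4,630 = £272,000.

£272,000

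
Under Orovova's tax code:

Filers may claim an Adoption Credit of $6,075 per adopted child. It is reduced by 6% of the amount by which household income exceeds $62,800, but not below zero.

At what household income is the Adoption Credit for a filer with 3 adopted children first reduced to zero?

Full credit = 3 × $6,075 = $18,225.
The credit falls by 6% of each dollar above $62,800, so it reaches zero when the excess is $18,225 / 6% = $303,750: income = $62,800 + $303,750 = $366,550.

$366,550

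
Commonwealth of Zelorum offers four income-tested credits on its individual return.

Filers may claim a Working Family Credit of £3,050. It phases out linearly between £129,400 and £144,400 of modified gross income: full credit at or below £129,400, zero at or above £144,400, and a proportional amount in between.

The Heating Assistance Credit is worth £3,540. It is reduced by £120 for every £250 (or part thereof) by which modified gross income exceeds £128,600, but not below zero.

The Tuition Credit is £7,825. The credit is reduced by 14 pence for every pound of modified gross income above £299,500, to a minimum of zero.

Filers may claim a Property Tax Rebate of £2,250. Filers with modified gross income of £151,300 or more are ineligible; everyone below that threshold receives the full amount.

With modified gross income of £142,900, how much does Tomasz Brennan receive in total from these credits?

Working Family Credit: £142,900 is £13,500 into a £15,000 phase-out range, leaving 1,500/15,000 of the credit: £3,050 × 1,500/15,000 = £305.
Heating Assistance Credit: income exceeds £128,600 by £14,300 → 58 increments × £120 = £6,960 ≥ base, so the credit is £0.
Tuition Credit: £142,900 is at or below the £299,500 threshold, so the full £7,825 applies.
Property Tax Rebate: £142,900 is below the £151,300 cutoff, so the full £2,250 applies.
Total: £305 + £0 + £7,825 + £2,250 = £10,380.

£10,380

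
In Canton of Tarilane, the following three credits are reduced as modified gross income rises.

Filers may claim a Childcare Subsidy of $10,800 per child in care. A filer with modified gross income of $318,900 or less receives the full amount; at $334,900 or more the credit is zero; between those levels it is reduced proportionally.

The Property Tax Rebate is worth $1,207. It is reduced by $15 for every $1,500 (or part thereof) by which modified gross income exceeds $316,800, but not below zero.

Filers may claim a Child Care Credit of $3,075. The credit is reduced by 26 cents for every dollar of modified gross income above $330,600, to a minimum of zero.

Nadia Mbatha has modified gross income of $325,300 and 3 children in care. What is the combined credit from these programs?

$23,632

Childcare Subsidy: base = 3 × $10,800 = $32,400. $325,300 is $6,400 into a $16,000 phase-out range, leaving 9,600/16,000 of the credit: $32,400 × 9,600/16,000 = $19,440.
Property Tax Rebate: income exceeds $316,800 by $8,500, which is 6 full-or-partial $1,500 increments; reduction = 6 × $15 = $90, leaving $1,117.
Child Care Credit: $325,300 is at or below the $330,600 threshold, so the full $3,075 applies.
Total: $19,440 + $1,117 + $3,075 = $23,632.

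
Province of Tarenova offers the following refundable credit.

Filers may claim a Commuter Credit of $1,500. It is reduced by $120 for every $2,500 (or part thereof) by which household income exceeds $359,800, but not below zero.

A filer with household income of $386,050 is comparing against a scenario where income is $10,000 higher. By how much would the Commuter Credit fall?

$180

At $386,050 — income exceeds $359,800 by $26,250, which is 11 full-or-partial $2,500 increments; reduction = 11 × $120 = $1,320, leaving $180.
At $396,050 — income exceeds $359,800 by $36,250 → 15 increments × $120 = $1,800 ≥ base, so the credit is $0.
Lost: $180 − $0 = $180.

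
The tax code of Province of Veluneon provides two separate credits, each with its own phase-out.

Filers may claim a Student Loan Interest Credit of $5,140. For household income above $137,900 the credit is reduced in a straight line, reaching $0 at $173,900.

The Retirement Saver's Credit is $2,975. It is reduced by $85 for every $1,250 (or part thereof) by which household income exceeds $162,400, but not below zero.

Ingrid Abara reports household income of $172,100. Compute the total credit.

Student Loan Interest Credit: $172,100 is $34,200 into a $36,000 phase-out range, leaving 1,800/36,000 of the credit: $5,140 × 1,800/36,000 = $257.
Retirement Saver's Credit: income exceeds $162,400 by $9,700, which is 8 full-or-partial $1,250 increments; reduction = 8 × $85 = $680, leaving $2,295.
Total: $257 + $2,295 = $2,552.

$2,552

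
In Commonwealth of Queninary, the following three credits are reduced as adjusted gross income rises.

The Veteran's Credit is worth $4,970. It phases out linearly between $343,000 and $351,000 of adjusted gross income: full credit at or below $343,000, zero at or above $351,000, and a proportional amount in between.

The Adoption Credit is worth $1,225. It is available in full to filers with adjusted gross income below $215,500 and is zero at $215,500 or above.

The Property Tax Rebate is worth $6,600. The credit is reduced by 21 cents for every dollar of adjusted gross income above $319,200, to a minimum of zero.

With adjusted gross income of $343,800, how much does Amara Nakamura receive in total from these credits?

Veteran's Credit: $343,800 is $800 into a $8,000 phase-out range, leaving 7,200/8,000 of the credit: $4,970 × 7,200/8,000 = $4,473.
Adoption Credit: $343,800 meets or exceeds the $215,500 cutoff, so the credit is $0.
Property Tax Rebate: 21% of the $24,600 excess over $319,200 is $5,166; credit = $6,600 − $5,166 = $1,434.
Total: $4,473 + $0 + $1,434 = $5,907.

$5,907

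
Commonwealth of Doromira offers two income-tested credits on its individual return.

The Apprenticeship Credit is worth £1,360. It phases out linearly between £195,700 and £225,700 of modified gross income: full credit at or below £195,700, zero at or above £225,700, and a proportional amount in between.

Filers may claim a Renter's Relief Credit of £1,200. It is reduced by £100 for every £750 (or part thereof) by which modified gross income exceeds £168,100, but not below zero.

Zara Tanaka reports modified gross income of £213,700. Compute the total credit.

Apprenticeship Credit: £213,700 is £18,000 into a £30,000 phase-out range, leaving 12,000/30,000 of the credit: £1,360 × 12,000/30,000 = £544.
Renter's Relief Credit: income exceeds £168,100 by £45,600 → 61 increments × £100 = £6,100 ≥ base, so the credit is £0.
Total: £544 + £0 = £544.

£544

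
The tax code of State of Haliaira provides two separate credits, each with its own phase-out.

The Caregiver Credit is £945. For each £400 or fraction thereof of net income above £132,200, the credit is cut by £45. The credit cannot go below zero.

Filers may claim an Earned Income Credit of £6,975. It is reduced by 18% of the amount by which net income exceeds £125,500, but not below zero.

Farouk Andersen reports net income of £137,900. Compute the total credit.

Caregiver Credit: income exceeds £132,200 by £5,700, which is 15 full-or-partial £400 increments; reduction = 15 × £45 = £675, leaving £270.
Earned Income Credit: 18% of the £12,400 excess over £125,500 is £2,232; credit = £6,975 − £2,232 = £4,743.
Total: £270 + £4,743 = £5,013.

£5,013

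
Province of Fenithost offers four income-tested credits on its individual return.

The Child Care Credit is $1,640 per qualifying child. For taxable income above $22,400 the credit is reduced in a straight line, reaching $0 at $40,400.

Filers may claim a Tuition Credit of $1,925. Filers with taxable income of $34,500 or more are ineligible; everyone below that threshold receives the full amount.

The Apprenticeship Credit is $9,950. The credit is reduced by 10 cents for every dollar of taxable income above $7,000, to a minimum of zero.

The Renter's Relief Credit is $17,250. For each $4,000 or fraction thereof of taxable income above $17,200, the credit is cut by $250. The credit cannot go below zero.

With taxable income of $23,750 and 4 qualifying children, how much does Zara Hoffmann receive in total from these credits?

$33,018

Child Care Credit: base = 4 × $1,640 = $6,560. $23,750 is $1,350 into a $18,000 phase-out range, leaving 16,650/18,000 of the credit: $6,560 × 16,650/18,000 = $6,068.
Tuition Credit: $23,750 is below the $34,500 cutoff, so the full $1,925 applies.
Apprenticeship Credit: 10% of the $16,750 excess over $7,000 is $1,675; credit = $9,950 − $1,675 = $8,275.
Renter's Relief Credit: income exceeds $17,200 by $6,550, which is 2 full-or-partial $4,000 increments; reduction = 2 × $250 = $500, leaving $16,750.
Total: $6,068 + $1,925 + $8,275 + $16,750 = $33,018.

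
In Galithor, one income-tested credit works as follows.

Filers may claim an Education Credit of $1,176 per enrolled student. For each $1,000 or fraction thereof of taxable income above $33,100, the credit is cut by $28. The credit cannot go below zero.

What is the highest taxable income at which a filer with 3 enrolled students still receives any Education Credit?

$158,100

Full credit = 3 × $1,176 = $3,528.
After 125 increments the reduction is 125 × $28 = $3,500, leaving $28; one more increment wipes it out. Increment 125 ends at excess 125 × $1,000 = $125,000, so the highest qualifying income is $33,100 + $125,000 = $158,100.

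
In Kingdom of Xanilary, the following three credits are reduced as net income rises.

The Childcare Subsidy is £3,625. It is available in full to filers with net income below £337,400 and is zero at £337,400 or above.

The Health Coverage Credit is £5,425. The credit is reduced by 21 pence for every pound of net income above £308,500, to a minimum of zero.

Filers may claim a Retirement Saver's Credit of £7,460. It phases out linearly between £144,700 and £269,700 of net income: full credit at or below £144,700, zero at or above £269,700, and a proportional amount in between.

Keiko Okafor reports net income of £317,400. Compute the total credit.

£7,181

Childcare Subsidy: £317,400 is below the £337,400 cutoff, so the full £3,625 applies.
Health Coverage Credit: 21% of the £8,900 excess over £308,500 is £1,869; credit = £5,425 − £1,869 = £3,556.
Retirement Saver's Credit: £317,400 is at or above £269,700, so the credit is £0.
Total: £3,625 + £3,556 + £0 = £7,181.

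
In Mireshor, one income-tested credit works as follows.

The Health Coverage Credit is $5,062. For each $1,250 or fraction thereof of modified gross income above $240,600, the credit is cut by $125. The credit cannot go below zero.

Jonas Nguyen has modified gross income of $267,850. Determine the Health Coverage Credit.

$2,312

Health Coverage Credit: income exceeds $240,600 by $27,250, which is 22 full-or-partial $1,250 increments; reduction = 22 × $125 = $2,750, leaving $2,312.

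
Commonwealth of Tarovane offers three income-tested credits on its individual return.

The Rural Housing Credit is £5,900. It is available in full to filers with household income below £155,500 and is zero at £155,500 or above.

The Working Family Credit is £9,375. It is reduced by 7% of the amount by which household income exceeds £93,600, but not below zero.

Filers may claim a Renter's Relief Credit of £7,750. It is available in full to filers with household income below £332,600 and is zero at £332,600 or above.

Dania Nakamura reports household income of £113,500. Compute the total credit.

£21,632

Rural Housing Credit: £113,500 is below the £155,500 cutoff, so the full £5,900 applies.
Working Family Credit: 7% of the £19,900 excess over £93,600 is £1,393; credit = £9,375 − £1,393 = £7,982.
Renter's Relief Credit: £113,500 is below the £332,600 cutoff, so the full £7,750 applies.
Total: £5,900 + £7,982 + £7,750 = £21,632.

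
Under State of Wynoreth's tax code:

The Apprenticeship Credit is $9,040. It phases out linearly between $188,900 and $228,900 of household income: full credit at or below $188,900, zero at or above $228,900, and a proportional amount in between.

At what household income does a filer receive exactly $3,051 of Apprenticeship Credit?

$3,051 is 3,051/9,040 of the full $9,040, so 5,989/9,040 of the $40,000 range has been used: income = $188,900 + $40,000 × 5,989/9,040 = $215,400.

$215,400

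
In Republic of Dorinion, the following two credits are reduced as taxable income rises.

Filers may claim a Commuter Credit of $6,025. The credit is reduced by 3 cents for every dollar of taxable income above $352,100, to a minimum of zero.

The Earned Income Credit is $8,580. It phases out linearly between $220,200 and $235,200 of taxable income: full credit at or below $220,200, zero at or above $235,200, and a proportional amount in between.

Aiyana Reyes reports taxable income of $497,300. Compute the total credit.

Commuter Credit: 3% of the $145,200 excess over $352,100 is $4,356; credit = $6,025 − $4,356 = $1,669.
Earned Income Credit: $497,300 is at or above $235,200, so the credit is $0.
Total: $1,669 + $0 = $1,669.

$1,669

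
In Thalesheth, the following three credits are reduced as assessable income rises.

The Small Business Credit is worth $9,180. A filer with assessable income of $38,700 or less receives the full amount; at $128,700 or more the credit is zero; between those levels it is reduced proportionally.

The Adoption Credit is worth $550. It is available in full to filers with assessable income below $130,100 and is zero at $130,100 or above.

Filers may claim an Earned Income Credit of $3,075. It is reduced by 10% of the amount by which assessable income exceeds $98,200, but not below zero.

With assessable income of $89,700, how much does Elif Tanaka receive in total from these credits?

Small Business Credit: $89,700 is $51,000 into a $90,000 phase-out range, leaving 39,000/90,000 of the credit: $9,180 × 39,000/90,000 = $3,978.
Adoption Credit: $89,700 is below the $130,100 cutoff, so the full $550 applies.
Earned Income Credit: $89,700 is at or below the $98,200 threshold, so the full $3,075 applies.
Total: $3,978 + $550 + $3,075 = $7,603.

$7,603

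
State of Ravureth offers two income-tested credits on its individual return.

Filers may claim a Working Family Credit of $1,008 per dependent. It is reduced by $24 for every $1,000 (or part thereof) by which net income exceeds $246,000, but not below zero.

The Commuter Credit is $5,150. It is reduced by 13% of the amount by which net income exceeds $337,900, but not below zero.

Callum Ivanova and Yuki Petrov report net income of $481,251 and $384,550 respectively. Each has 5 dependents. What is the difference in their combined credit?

$1,704

Callum ($481,251): Working Family Credit: base = 5 × $1,008 = $5,040. income exceeds $246,000 by $235,251 → 236 increments × $24 = $5,664 ≥ base, so the credit is $0. Commuter Credit: 13% of the $143,351 excess over $337,900 is $18,635.63 ≥ base, so the credit is $0. total $0 + $0 = $0
Yuki ($384,550): Working Family Credit: base = 5 × $1,008 = $5,040. income exceeds $246,000 by $138,550, which is 139 full-or-partial $1,000 increments; reduction = 139 × $24 = $3,336, leaving $1,704. Commuter Credit: 13% of the $46,650 excess over $337,900 is $6,064.50 ≥ base, so the credit is $0. total $1,704 + $0 = $1,704
Difference: |$0 − $1,704| = $1,704.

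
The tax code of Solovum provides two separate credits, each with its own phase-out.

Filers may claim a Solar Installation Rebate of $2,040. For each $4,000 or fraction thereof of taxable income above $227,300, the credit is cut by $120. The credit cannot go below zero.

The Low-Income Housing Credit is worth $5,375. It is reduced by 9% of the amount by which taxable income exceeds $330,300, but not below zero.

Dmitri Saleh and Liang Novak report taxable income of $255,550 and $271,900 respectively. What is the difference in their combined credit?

$480

Dmitri ($255,550): Solar Installation Rebate: income exceeds $227,300 by $28,250, which is 8 full-or-partial $4,000 increments; reduction = 8 × $120 = $960, leaving $1,080. Low-Income Housing Credit: $255,550 is at or below the $330,300 threshold, so the full $5,375 applies. total $1,080 + $5,375 = $6,455
Liang ($271,900): Solar Installation Rebate: income exceeds $227,300 by $44,600, which is 12 full-or-partial $4,000 increments; reduction = 12 × $120 = $1,440, leaving $600. Low-Income Housing Credit: $271,900 is at or below the $330,300 threshold, so the full $5,375 applies. total $600 + $5,375 = $5,975
Difference: |$6,455 − $5,975| = $480.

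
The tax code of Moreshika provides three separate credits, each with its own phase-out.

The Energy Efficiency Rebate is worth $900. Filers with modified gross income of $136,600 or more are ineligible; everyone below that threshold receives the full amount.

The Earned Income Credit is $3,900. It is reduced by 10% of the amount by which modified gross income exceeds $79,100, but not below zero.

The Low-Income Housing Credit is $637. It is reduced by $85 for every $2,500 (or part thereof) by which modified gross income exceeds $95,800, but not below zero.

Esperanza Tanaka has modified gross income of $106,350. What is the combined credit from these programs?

$2,287

Energy Efficiency Rebate: $106,350 is below the $136,600 cutoff, so the full $900 applies.
Earned Income Credit: 10% of the $27,250 excess over $79,100 is $2,725; credit = $3,900 − $2,725 = $1,175.
Low-Income Housing Credit: income exceeds $95,800 by $10,550, which is 5 full-or-partial $2,500 increments; reduction = 5 × $85 = $425, leaving $212.
Total: $900 + $1,175 + $212 = $2,287.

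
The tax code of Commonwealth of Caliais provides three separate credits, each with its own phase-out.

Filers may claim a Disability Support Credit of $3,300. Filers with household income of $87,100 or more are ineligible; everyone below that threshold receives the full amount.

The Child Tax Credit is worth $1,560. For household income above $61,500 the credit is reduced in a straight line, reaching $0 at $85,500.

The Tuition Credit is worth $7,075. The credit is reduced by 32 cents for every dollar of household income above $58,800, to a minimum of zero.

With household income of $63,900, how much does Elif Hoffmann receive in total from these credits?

$10,147

Disability Support Credit: $63,900 is below the $87,100 cutoff, so the full $3,300 applies.
Child Tax Credit: $63,900 is $2,400 into a $24,000 phase-out range, leaving 21,600/24,000 of the credit: $1,560 × 21,600/24,000 = $1,404.
Tuition Credit: 32% of the $5,100 excess over $58,800 is $1,632; credit = $7,075 − $1,632 = $5,443.
Total: $3,300 + $1,404 + $5,443 = $10,147.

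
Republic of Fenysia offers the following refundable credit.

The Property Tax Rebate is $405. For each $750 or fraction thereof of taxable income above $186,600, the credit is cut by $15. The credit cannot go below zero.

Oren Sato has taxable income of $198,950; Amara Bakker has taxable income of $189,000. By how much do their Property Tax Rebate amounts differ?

$195

Oren ($198,950): Property Tax Rebate: income exceeds $186,600 by $12,350, which is 17 full-or-partial $750 increments; reduction = 17 × $15 = $255, leaving $150.
Amara ($189,000): Property Tax Rebate: income exceeds $186,600 by $2,400, which is 4 full-or-partial $750 increments; reduction = 4 × $15 = $60, leaving $345.
Difference: |$150 − $345| = $195.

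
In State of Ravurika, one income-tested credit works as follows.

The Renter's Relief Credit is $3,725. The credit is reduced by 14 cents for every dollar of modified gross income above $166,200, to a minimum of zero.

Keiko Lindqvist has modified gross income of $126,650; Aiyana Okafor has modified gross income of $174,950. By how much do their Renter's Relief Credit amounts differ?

Keiko ($126,650): Renter's Relief Credit: $126,650 is at or below the $166,200 threshold, so the full $3,725 applies.
Aiyana ($174,950): Renter's Relief Credit: 14% of the $8,750 excess over $166,200 is $1,225; credit = $3,725 − $1,225 = $2,500.
Difference: |$3,725 − $2,500| = $1,225.

$1,225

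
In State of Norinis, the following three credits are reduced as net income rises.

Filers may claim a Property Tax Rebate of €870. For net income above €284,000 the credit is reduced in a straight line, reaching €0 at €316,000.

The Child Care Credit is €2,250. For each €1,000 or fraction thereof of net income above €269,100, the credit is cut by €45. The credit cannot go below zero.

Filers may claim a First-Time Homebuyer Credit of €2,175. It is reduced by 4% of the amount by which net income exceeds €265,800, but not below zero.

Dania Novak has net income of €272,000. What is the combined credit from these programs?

Property Tax Rebate: €272,000 is at or below the €284,000 threshold, so the full €870 applies.
Child Care Credit: income exceeds €269,100 by €2,900, which is 3 full-or-partial €1,000 increments; reduction = 3 × €45 = €135, leaving €2,115.
First-Time Homebuyer Credit: 4% of the €6,200 excess over €265,800 is €248; credit = €2,175 − €248 = €1,927.
Total: €870 + €2,115 + €1,927 = €4,912.

€4,912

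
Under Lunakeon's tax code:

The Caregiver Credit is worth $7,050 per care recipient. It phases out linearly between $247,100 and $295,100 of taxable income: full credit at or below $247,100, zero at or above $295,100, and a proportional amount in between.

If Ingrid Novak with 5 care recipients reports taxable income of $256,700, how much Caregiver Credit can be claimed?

$28,200

Caregiver Credit: base = 5 × $7,050 = $35,250. $256,700 is $9,600 into a $48,000 phase-out range, leaving 38,400/48,000 of the credit: $35,250 × 38,400/48,000 = $28,200.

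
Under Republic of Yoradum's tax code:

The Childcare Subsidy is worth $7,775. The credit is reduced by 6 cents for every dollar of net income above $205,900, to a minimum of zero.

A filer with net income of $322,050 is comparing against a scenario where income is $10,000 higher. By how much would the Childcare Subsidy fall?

At $322,050 — 6% of the $116,150 excess over $205,900 is $6,969; credit = $7,775 − $6,969 = $806.
At $332,050 — 6% of the $126,150 excess over $205,900 is $7,569; credit = $7,775 − $7,569 = $206.
Lost: $806 − $206 = $600.

$600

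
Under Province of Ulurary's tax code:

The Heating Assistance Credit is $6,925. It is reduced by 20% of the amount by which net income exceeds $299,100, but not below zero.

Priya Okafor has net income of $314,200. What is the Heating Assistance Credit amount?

$3,905

Heating Assistance Credit: 20% of the $15,100 excess over $299,100 is $3,020; credit = $6,925 − $3,020 = $3,905.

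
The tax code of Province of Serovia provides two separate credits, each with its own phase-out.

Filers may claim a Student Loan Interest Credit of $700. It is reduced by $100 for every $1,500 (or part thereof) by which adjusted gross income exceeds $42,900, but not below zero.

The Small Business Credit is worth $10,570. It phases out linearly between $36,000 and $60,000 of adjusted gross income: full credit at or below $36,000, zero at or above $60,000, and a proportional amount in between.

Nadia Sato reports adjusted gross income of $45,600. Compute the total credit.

Student Loan Interest Credit: income exceeds $42,900 by $2,700, which is 2 full-or-partial $1,500 increments; reduction = 2 × $100 = $200, leaving $500.
Small Business Credit: $45,600 is $9,600 into a $24,000 phase-out range, leaving 14,400/24,000 of the credit: $10,570 × 14,400/24,000 = $6,342.
Total: $500 + $6,342 = $6,842.

$6,842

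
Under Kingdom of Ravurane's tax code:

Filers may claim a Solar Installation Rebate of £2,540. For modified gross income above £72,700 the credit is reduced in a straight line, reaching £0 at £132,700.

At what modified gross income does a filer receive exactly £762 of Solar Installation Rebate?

£114,700

£762 is 762/2,540 of the full £2,540, so 1,778/2,540 of the £60,000 range has been used: income = £72,700 + £60,000 × 1,778/2,540 = £114,700.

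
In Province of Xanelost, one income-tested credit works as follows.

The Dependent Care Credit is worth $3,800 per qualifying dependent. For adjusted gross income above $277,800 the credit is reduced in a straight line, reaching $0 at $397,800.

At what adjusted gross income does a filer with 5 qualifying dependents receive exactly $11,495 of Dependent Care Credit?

$325,200

Full credit = 5 × $3,800 = $19,000.
$11,495 is 11,495/19,000 of the full $19,000, so 7,505/19,000 of the $120,000 range has been used: income = $277,800 + $120,000 × 7,505/19,000 = $325,200.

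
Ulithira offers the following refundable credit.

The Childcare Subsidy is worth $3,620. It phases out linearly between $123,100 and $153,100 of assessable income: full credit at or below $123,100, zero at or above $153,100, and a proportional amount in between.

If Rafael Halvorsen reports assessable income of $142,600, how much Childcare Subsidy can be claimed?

Childcare Subsidy: $142,600 is $19,500 into a $30,000 phase-out range, leaving 10,500/30,000 of the credit: $3,620 × 10,500/30,000 = $1,267.

$1,267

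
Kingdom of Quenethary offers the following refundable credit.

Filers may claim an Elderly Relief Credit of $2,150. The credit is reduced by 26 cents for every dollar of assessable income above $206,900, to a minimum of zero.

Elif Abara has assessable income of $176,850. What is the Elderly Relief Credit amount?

$2,150

Elderly Relief Credit: $176,850 is at or below the $206,900 threshold, so the full $2,150 applies.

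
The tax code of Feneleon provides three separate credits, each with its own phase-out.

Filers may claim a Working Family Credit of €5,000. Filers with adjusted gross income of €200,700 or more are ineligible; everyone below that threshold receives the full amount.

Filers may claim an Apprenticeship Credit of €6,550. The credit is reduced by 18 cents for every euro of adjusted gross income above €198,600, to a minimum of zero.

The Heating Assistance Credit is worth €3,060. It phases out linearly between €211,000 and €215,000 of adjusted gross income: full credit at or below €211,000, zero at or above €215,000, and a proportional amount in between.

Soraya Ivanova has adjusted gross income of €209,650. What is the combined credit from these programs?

€7,621

Working Family Credit: €209,650 meets or exceeds the €200,700 cutoff, so the credit is €0.
Apprenticeship Credit: 18% of the €11,050 excess over €198,600 is €1,989; credit = €6,550 − €1,989 = €4,561.
Heating Assistance Credit: €209,650 is at or below the €211,000 threshold, so the full €3,060 applies.
Total: €0 + €4,561 + €3,060 = €7,621.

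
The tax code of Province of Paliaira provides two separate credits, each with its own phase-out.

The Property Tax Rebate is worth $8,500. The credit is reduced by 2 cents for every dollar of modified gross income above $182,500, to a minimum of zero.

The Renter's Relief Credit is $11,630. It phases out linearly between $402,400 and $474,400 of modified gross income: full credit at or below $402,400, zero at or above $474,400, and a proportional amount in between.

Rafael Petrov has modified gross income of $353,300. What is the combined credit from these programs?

$16,714

Property Tax Rebate: 2% of the $170,800 excess over $182,500 is $3,416; credit = $8,500 − $3,416 = $5,084.
Renter's Relief Credit: $353,300 is at or below the $402,400 threshold, so the full $11,630 applies.
Total: $5,084 + $11,630 = $16,714.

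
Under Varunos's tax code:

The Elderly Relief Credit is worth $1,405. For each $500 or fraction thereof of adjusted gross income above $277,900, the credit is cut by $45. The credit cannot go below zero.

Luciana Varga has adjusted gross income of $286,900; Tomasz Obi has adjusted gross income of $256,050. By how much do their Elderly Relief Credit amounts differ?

$810

Luciana ($286,900): Elderly Relief Credit: income exceeds $277,900 by $9,000, which is 18 full-or-partial $500 increments; reduction = 18 × $45 = $810, leaving $595.
Tomasz ($256,050): Elderly Relief Credit: $256,050 is at or below the $277,900 threshold, so the full $1,405 applies.
Difference: |$595 − $1,405| = $810.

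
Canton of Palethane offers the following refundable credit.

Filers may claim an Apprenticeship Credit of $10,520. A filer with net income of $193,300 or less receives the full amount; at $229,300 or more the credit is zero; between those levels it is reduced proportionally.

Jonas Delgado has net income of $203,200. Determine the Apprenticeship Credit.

Apprenticeship Credit: $203,200 is $9,900 into a $36,000 phase-out range, leaving 26,100/36,000 of the credit: $10,520 × 26,100/36,000 = $7,627.

$7,627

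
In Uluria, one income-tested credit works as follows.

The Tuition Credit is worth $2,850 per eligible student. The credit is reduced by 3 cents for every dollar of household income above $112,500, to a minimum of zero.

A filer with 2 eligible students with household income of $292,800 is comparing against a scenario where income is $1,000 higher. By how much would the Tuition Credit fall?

At $292,800 — base = 2 × $2,850 = $5,700. 3% of the $180,300 excess over $112,500 is $5,409; credit = $5,700 − $5,409 = $291.
At $293,800 — base = 2 × $2,850 = $5,700. 3% of the $181,300 excess over $112,500 is $5,439; credit = $5,700 − $5,439 = $261.
Lost: $291 − $261 = $30.

$30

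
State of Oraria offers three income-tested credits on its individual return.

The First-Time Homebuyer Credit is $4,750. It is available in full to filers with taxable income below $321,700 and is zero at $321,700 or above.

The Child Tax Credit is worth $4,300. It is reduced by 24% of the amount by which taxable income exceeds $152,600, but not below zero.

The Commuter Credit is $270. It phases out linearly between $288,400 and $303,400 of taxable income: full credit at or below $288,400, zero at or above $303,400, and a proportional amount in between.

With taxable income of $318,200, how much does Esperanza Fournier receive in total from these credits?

First-Time Homebuyer Credit: $318,200 is below the $321,700 cutoff, so the full $4,750 applies.
Child Tax Credit: 24% of the $165,600 excess over $152,600 is $39,744 ≥ base, so the credit is $0.
Commuter Credit: $318,200 is at or above $303,400, so the credit is $0.
Total: $4,750 + $0 + $0 = $4,750.

$4,750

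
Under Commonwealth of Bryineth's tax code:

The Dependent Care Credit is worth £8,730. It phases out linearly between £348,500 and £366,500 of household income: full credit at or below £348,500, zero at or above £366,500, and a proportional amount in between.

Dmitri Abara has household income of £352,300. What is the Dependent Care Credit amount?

Dependent Care Credit: £352,300 is £3,800 into a £18,000 phase-out range, leaving 14,200/18,000 of the credit: £8,730 × 14,200/18,000 = £6,887.

£6,887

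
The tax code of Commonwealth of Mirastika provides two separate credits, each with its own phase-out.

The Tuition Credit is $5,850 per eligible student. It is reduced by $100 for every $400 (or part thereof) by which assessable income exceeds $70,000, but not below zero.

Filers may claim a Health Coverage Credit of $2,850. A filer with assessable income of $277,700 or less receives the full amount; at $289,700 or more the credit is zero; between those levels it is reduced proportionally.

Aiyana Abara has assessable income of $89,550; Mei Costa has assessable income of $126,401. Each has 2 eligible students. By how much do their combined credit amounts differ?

$6,800

Aiyana ($89,550): Tuition Credit: base = 2 × $5,850 = $11,700. income exceeds $70,000 by $19,550, which is 49 full-or-partial $400 increments; reduction = 49 × $100 = $4,900, leaving $6,800. Health Coverage Credit: $89,550 is at or below the $277,700 threshold, so the full $2,850 applies. total $6,800 + $2,850 = $9,650
Mei ($126,401): Tuition Credit: base = 2 × $5,850 = $11,700. income exceeds $70,000 by $56,401 → 142 increments × $100 = $14,200 ≥ base, so the credit is $0. Health Coverage Credit: $126,401 is at or below the $277,700 threshold, so the full $2,850 applies. total $0 + $2,850 = $2,850
Difference: |$9,650 − $2,850| = $6,800.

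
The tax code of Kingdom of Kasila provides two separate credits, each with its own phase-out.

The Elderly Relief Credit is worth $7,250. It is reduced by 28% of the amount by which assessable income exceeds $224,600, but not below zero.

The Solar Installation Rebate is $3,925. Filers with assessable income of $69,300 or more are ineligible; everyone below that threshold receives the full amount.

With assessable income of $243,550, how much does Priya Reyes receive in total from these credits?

$1,944

Elderly Relief Credit: 28% of the $18,950 excess over $224,600 is $5,306; credit = $7,250 − $5,306 = $1,944.
Solar Installation Rebate: $243,550 meets or exceeds the $69,300 cutoff, so the credit is $0.
Total: $1,944 + $0 = $1,944.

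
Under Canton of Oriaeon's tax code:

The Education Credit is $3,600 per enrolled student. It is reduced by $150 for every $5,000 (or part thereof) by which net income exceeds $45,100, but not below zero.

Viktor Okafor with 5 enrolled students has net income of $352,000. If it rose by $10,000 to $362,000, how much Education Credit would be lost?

$300

At $352,000 — base = 5 × $3,600 = $18,000. income exceeds $45,100 by $306,900, which is 62 full-or-partial $5,000 increments; reduction = 62 × $150 = $9,300, leaving $8,700.
At $362,000 — base = 5 × $3,600 = $18,000. income exceeds $45,100 by $316,900, which is 64 full-or-partial $5,000 increments; reduction = 64 × $150 = $9,600, leaving $8,400.
Lost: $8,700 − $8,400 = $300.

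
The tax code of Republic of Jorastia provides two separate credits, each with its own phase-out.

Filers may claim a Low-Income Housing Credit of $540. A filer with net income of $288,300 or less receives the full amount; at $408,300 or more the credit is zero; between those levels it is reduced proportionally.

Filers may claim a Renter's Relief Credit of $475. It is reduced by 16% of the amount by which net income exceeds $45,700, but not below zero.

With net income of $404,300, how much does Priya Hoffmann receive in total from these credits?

$18

Low-Income Housing Credit: $404,300 is $116,000 into a $120,000 phase-out range, leaving 4,000/120,000 of the credit: $540 × 4,000/120,000 = $18.
Renter's Relief Credit: 16% of the $358,600 excess over $45,700 is $57,376 ≥ base, so the credit is $0.
Total: $18 + $0 = $18.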